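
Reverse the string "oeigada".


Input: oeigada
Reading characters right to left:
  Position 6: 'a'
  Position 5: 'd'
  Position 4: 'a'
  Position 3: 'g'
  Position 2: 'i'
  Position 1: 'e'
  Position 0: 'o'
Reversed: adagieo

adagieo


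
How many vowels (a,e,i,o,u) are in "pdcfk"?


Input: pdcfk
Checking each character:
  'p' at position 0: consonant
  'd' at position 1: consonant
  'c' at position 2: consonant
  'f' at position 3: consonant
  'k' at position 4: consonant
Total vowels: 0

0


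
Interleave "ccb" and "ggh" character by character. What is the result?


Interleaving "ccb" and "ggh":
  Position 0: 'c' from first, 'g' from second => "cg"
  Position 1: 'c' from first, 'g' from second => "cg"
  Position 2: 'b' from first, 'h' from second => "bh"
Result: cgcgbh

cgcgbh


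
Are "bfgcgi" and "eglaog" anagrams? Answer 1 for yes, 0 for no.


Strings: "bfgcgi", "eglaog"
Sorted first:  bcfggi
Sorted second: aegglo
Differ at position 0: 'b' vs 'a' => not anagrams

0


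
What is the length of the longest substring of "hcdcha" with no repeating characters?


Input: "hcdcha"
Sliding window (track last position of each char):
  Position 0 ('h'): window [0,0] length 1 -- new best
  Position 1 ('c'): window [0,1] length 2 -- new best
  Position 2 ('d'): window [0,2] length 3 -- new best
  Position 3 ('c'): repeat (last at 1), move window start to 2
  Position 3 ('c'): window [2,3] length 2
  Position 4 ('h'): window [2,4] length 3
  Position 5 ('a'): window [2,5] length 4 -- new best
Longest substring with no repeats: "dcha" with length 4

4


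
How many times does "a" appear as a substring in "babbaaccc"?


Searching for "a" in "babbaaccc"
Scanning each position:
  Position 0: "b" => no
  Position 1: "a" => MATCH
  Position 2: "b" => no
  Position 3: "b" => no
  Position 4: "a" => MATCH
  Position 5: "a" => MATCH
  Position 6: "c" => no
  Position 7: "c" => no
  Position 8: "c" => no
Total occurrences: 3

3


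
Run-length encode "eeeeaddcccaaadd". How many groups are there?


Input: eeeeaddcccaaadd
Scanning for consecutive runs:
  Group 1: 'e' x 4 (positions 0-3)
  Group 2: 'a' x 1 (positions 4-4)
  Group 3: 'd' x 2 (positions 5-6)
  Group 4: 'c' x 3 (positions 7-9)
  Group 5: 'a' x 3 (positions 10-12)
  Group 6: 'd' x 2 (positions 13-14)
Total groups: 6

6


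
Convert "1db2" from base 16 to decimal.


Input: "1db2" in base 16
Positional expansion:
  Digit '1' (value 1) x 16^3 = 4096
  Digit 'd' (value 13) x 16^2 = 3328
  Digit 'b' (value 11) x 16^1 = 176
  Digit '2' (value 2) x 16^0 = 2
Sum = 7602

7602


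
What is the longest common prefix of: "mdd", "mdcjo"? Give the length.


Words: mdd, mdcjo
  Position 0: all 'm' => match
  Position 1: all 'd' => match
  Position 2: ('d', 'c') => mismatch, stop
LCP = "md" (length 2)

2


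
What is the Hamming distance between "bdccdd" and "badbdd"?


Comparing "bdccdd" and "badbdd" position by position:
  Position 0: 'b' vs 'b' => same
  Position 1: 'd' vs 'a' => differ
  Position 2: 'c' vs 'd' => differ
  Position 3: 'c' vs 'b' => differ
  Position 4: 'd' vs 'd' => same
  Position 5: 'd' vs 'd' => same
Total differences (Hamming distance): 3

3


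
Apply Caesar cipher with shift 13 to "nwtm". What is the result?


Caesar cipher: shift "nwtm" by 13
  'n' (pos 13) + 13 = pos 0 = 'a'
  'w' (pos 22) + 13 = pos 9 = 'j'
  't' (pos 19) + 13 = pos 6 = 'g'
  'm' (pos 12) + 13 = pos 25 = 'z'
Result: ajgz

ajgz


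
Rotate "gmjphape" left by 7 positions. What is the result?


Input: "gmjphape", rotate left by 7
First 7 characters: "gmjphap"
Remaining characters: "e"
Concatenate remaining + first: "e" + "gmjphap" = "egmjphap"

egmjphap


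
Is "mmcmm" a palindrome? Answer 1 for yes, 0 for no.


Input: mmcmm
Reversed: mmcmm
  Compare pos 0 ('m') with pos 4 ('m'): match
  Compare pos 1 ('m') with pos 3 ('m'): match
Result: palindrome

1


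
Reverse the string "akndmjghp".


Input: akndmjghp
Reading characters right to left:
  Position 8: 'p'
  Position 7: 'h'
  Position 6: 'g'
  Position 5: 'j'
  Position 4: 'm'
  Position 3: 'd'
  Position 2: 'n'
  Position 1: 'k'
  Position 0: 'a'
Reversed: phgjmdnka

phgjmdnka


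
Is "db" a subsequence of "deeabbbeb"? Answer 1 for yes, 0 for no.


Check if "db" is a subsequence of "deeabbbeb"
Greedy scan:
  Position 0 ('d'): matches sub[0] = 'd'
  Position 1 ('e'): no match needed
  Position 2 ('e'): no match needed
  Position 3 ('a'): no match needed
  Position 4 ('b'): matches sub[1] = 'b'
  Position 5 ('b'): no match needed
  Position 6 ('b'): no match needed
  Position 7 ('e'): no match needed
  Position 8 ('b'): no match needed
All 2 characters matched => is a subsequence

1


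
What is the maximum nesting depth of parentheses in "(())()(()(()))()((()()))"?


Input: "(())()(()(()))()((()()))"
Tracking depth:
  Position 0 '(': depth becomes 1
  Position 1 '(': depth becomes 2
  Position 2 ')': depth becomes 1
  Position 3 ')': depth becomes 0
  Position 4 '(': depth becomes 1
  Position 5 ')': depth becomes 0
  Position 6 '(': depth becomes 1
  Position 7 '(': depth becomes 2
  Position 8 ')': depth becomes 1
  Position 9 '(': depth becomes 2
  Position 10 '(': depth becomes 3
  Position 11 ')': depth becomes 2
  Position 12 ')': depth becomes 1
  Position 13 ')': depth becomes 0
  Position 14 '(': depth becomes 1
  Position 15 ')': depth becomes 0
  Position 16 '(': depth becomes 1
  Position 17 '(': depth becomes 2
  Position 18 '(': depth becomes 3
  Position 19 ')': depth becomes 2
  Position 20 '(': depth becomes 3
  Position 21 ')': depth becomes 2
  Position 22 ')': depth becomes 1
  Position 23 ')': depth becomes 0
Maximum depth reached: 3

3


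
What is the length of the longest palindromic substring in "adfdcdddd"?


Input: "adfdcdddd"
Checking substrings for palindromes:
  [5:9] "dddd" (len 4) => palindrome
  [1:4] "dfd" (len 3) => palindrome
  [3:6] "dcd" (len 3) => palindrome
  [5:8] "ddd" (len 3) => palindrome
  [6:9] "ddd" (len 3) => palindrome
  [5:7] "dd" (len 2) => palindrome
Longest palindromic substring: "dddd" with length 4

4


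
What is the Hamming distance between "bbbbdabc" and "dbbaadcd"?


Comparing "bbbbdabc" and "dbbaadcd" position by position:
  Position 0: 'b' vs 'd' => differ
  Position 1: 'b' vs 'b' => same
  Position 2: 'b' vs 'b' => same
  Position 3: 'b' vs 'a' => differ
  Position 4: 'd' vs 'a' => differ
  Position 5: 'a' vs 'd' => differ
  Position 6: 'b' vs 'c' => differ
  Position 7: 'c' vs 'd' => differ
Total differences (Hamming distance): 6

6


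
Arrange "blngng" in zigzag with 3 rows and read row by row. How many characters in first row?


Zigzag "blngng" into 3 rows:
Placing characters:
  'b' => row 0
  'l' => row 1
  'n' => row 2
  'g' => row 1
  'n' => row 0
  'g' => row 1
Rows:
  Row 0: "bn"
  Row 1: "lgg"
  Row 2: "n"
First row length: 2

2


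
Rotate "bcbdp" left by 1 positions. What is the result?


Input: "bcbdp", rotate left by 1
First 1 characters: "b"
Remaining characters: "cbdp"
Concatenate remaining + first: "cbdp" + "b" = "cbdpb"

cbdpb


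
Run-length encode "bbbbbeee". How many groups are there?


Input: bbbbbeee
Scanning for consecutive runs:
  Group 1: 'b' x 5 (positions 0-4)
  Group 2: 'e' x 3 (positions 5-7)
Total groups: 2

2


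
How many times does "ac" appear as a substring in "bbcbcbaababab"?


Searching for "ac" in "bbcbcbaababab"
Scanning each position:
  Position 0: "bb" => no
  Position 1: "bc" => no
  Position 2: "cb" => no
  Position 3: "bc" => no
  Position 4: "cb" => no
  Position 5: "ba" => no
  Position 6: "aa" => no
  Position 7: "ab" => no
  Position 8: "ba" => no
  Position 9: "ab" => no
  Position 10: "ba" => no
  Position 11: "ab" => no
Total occurrences: 0

0


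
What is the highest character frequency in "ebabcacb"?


Input: ebabcacb
Character counts:
  'a': 2
  'b': 3
  'c': 2
  'e': 1
Maximum frequency: 3

3


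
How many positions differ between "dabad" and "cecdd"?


Comparing "dabad" and "cecdd" position by position:
  Position 0: 'd' vs 'c' => DIFFER
  Position 1: 'a' vs 'e' => DIFFER
  Position 2: 'b' vs 'c' => DIFFER
  Position 3: 'a' vs 'd' => DIFFER
  Position 4: 'd' vs 'd' => same
Positions that differ: 4

4


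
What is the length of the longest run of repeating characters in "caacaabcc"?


Input: "caacaabcc"
Scanning for longest run:
  Position 1 ('a'): new char, reset run to 1
  Position 2 ('a'): continues run of 'a', length=2
  Position 3 ('c'): new char, reset run to 1
  Position 4 ('a'): new char, reset run to 1
  Position 5 ('a'): continues run of 'a', length=2
  Position 6 ('b'): new char, reset run to 1
  Position 7 ('c'): new char, reset run to 1
  Position 8 ('c'): continues run of 'c', length=2
Longest run: 'a' with length 2

2


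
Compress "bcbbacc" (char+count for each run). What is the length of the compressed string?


Input: bcbbacc
Runs:
  'b' x 1 => "b1"
  'c' x 1 => "c1"
  'b' x 2 => "b2"
  'a' x 1 => "a1"
  'c' x 2 => "c2"
Compressed: "b1c1b2a1c2"
Compressed length: 10

10


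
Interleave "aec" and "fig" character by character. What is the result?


Interleaving "aec" and "fig":
  Position 0: 'a' from first, 'f' from second => "af"
  Position 1: 'e' from first, 'i' from second => "ei"
  Position 2: 'c' from first, 'g' from second => "cg"
Result: afeicg

afeicg


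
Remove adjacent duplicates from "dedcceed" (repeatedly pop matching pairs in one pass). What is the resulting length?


Input: dedcceed
Stack-based adjacent duplicate removal:
  Read 'd': push. Stack: d
  Read 'e': push. Stack: de
  Read 'd': push. Stack: ded
  Read 'c': push. Stack: dedc
  Read 'c': matches stack top 'c' => pop. Stack: ded
  Read 'e': push. Stack: dede
  Read 'e': matches stack top 'e' => pop. Stack: ded
  Read 'd': matches stack top 'd' => pop. Stack: de
Final stack: "de" (length 2)

2


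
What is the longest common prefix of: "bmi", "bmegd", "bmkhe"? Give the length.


Words: bmi, bmegd, bmkhe
  Position 0: all 'b' => match
  Position 1: all 'm' => match
  Position 2: ('i', 'e', 'k') => mismatch, stop
LCP = "bm" (length 2)

2


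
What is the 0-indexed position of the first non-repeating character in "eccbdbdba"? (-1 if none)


Input: eccbdbdba
Character frequencies:
  'a': 1
  'b': 3
  'c': 2
  'd': 2
  'e': 1
Scanning left to right for freq == 1:
  Position 0 ('e'): unique! => answer = 0

0


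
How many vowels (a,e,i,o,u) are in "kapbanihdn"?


Input: kapbanihdn
Checking each character:
  'k' at position 0: consonant
  'a' at position 1: vowel (running total: 1)
  'p' at position 2: consonant
  'b' at position 3: consonant
  'a' at position 4: vowel (running total: 2)
  'n' at position 5: consonant
  'i' at position 6: vowel (running total: 3)
  'h' at position 7: consonant
  'd' at position 8: consonant
  'n' at position 9: consonant
Total vowels: 3

3


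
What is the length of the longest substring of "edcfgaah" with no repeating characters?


Input: "edcfgaah"
Sliding window (track last position of each char):
  Position 0 ('e'): window [0,0] length 1 -- new best
  Position 1 ('d'): window [0,1] length 2 -- new best
  Position 2 ('c'): window [0,2] length 3 -- new best
  Position 3 ('f'): window [0,3] length 4 -- new best
  Position 4 ('g'): window [0,4] length 5 -- new best
  Position 5 ('a'): window [0,5] length 6 -- new best
  Position 6 ('a'): repeat (last at 5), move window start to 6
  Position 6 ('a'): window [6,6] length 1
  Position 7 ('h'): window [6,7] length 2
Longest substring with no repeats: "edcfga" with length 6

6


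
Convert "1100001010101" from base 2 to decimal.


Input: "1100001010101" in base 2
Positional expansion:
  Digit '1' (value 1) x 2^12 = 4096
  Digit '1' (value 1) x 2^11 = 2048
  Digit '0' (value 0) x 2^10 = 0
  Digit '0' (value 0) x 2^9 = 0
  Digit '0' (value 0) x 2^8 = 0
  Digit '0' (value 0) x 2^7 = 0
  Digit '1' (value 1) x 2^6 = 64
  Digit '0' (value 0) x 2^5 = 0
  Digit '1' (value 1) x 2^4 = 16
  Digit '0' (value 0) x 2^3 = 0
  Digit '1' (value 1) x 2^2 = 4
  Digit '0' (value 0) x 2^1 = 0
  Digit '1' (value 1) x 2^0 = 1
Sum = 6229

6229


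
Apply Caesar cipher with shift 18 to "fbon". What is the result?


Caesar cipher: shift "fbon" by 18
  'f' (pos 5) + 18 = pos 23 = 'x'
  'b' (pos 1) + 18 = pos 19 = 't'
  'o' (pos 14) + 18 = pos 6 = 'g'
  'n' (pos 13) + 18 = pos 5 = 'f'
Result: xtgf

xtgf


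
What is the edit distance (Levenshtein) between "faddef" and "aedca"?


Computing edit distance: "faddef" -> "aedca"
DP table:
           a    e    d    c    a
      0    1    2    3    4    5
  f   1    1    2    3    4    5
  a   2    1    2    3    4    4
  d   3    2    2    2    3    4
  d   4    3    3    2    3    4
  e   5    4    3    3    3    4
  f   6    5    4    4    4    4
Edit distance = dp[6][5] = 4

4


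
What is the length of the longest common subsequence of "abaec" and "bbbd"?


LCS of "abaec" and "bbbd"
DP table:
           b    b    b    d
      0    0    0    0    0
  a   0    0    0    0    0
  b   0    1    1    1    1
  a   0    1    1    1    1
  e   0    1    1    1    1
  c   0    1    1    1    1
LCS length = dp[5][4] = 1

1


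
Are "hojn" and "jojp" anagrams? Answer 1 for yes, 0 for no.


Strings: "hojn", "jojp"
Sorted first:  hjno
Sorted second: jjop
Differ at position 0: 'h' vs 'j' => not anagrams

0


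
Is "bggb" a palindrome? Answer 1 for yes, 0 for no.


Input: bggb
Reversed: bggb
  Compare pos 0 ('b') with pos 3 ('b'): match
  Compare pos 1 ('g') with pos 2 ('g'): match
Result: palindrome

1


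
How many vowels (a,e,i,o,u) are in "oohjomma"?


Input: oohjomma
Checking each character:
  'o' at position 0: vowel (running total: 1)
  'o' at position 1: vowel (running total: 2)
  'h' at position 2: consonant
  'j' at position 3: consonant
  'o' at position 4: vowel (running total: 3)
  'm' at position 5: consonant
  'm' at position 6: consonant
  'a' at position 7: vowel (running total: 4)
Total vowels: 4

4


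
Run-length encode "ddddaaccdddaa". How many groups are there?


Input: ddddaaccdddaa
Scanning for consecutive runs:
  Group 1: 'd' x 4 (positions 0-3)
  Group 2: 'a' x 2 (positions 4-5)
  Group 3: 'c' x 2 (positions 6-7)
  Group 4: 'd' x 3 (positions 8-10)
  Group 5: 'a' x 2 (positions 11-12)
Total groups: 5

5


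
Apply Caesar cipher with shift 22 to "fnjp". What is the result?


Caesar cipher: shift "fnjp" by 22
  'f' (pos 5) + 22 = pos 1 = 'b'
  'n' (pos 13) + 22 = pos 9 = 'j'
  'j' (pos 9) + 22 = pos 5 = 'f'
  'p' (pos 15) + 22 = pos 11 = 'l'
Result: bjfl

bjfl


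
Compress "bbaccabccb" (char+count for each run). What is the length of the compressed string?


Input: bbaccabccb
Runs:
  'b' x 2 => "b2"
  'a' x 1 => "a1"
  'c' x 2 => "c2"
  'a' x 1 => "a1"
  'b' x 1 => "b1"
  'c' x 2 => "c2"
  'b' x 1 => "b1"
Compressed: "b2a1c2a1b1c2b1"
Compressed length: 14

14


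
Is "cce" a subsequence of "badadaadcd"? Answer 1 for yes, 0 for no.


Check if "cce" is a subsequence of "badadaadcd"
Greedy scan:
  Position 0 ('b'): no match needed
  Position 1 ('a'): no match needed
  Position 2 ('d'): no match needed
  Position 3 ('a'): no match needed
  Position 4 ('d'): no match needed
  Position 5 ('a'): no match needed
  Position 6 ('a'): no match needed
  Position 7 ('d'): no match needed
  Position 8 ('c'): matches sub[0] = 'c'
  Position 9 ('d'): no match needed
Only matched 1/3 characters => not a subsequence

0


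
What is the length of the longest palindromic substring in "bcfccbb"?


Input: "bcfccbb"
Checking substrings for palindromes:
  [1:4] "cfc" (len 3) => palindrome
  [3:5] "cc" (len 2) => palindrome
  [5:7] "bb" (len 2) => palindrome
Longest palindromic substring: "cfc" with length 3

3


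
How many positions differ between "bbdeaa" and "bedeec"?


Comparing "bbdeaa" and "bedeec" position by position:
  Position 0: 'b' vs 'b' => same
  Position 1: 'b' vs 'e' => DIFFER
  Position 2: 'd' vs 'd' => same
  Position 3: 'e' vs 'e' => same
  Position 4: 'a' vs 'e' => DIFFER
  Position 5: 'a' vs 'c' => DIFFER
Positions that differ: 3

3


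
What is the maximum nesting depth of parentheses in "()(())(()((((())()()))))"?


Input: "()(())(()((((())()()))))"
Tracking depth:
  Position 0 '(': depth becomes 1
  Position 1 ')': depth becomes 0
  Position 2 '(': depth becomes 1
  Position 3 '(': depth becomes 2
  Position 4 ')': depth becomes 1
  Position 5 ')': depth becomes 0
  Position 6 '(': depth becomes 1
  Position 7 '(': depth becomes 2
  Position 8 ')': depth becomes 1
  Position 9 '(': depth becomes 2
  Position 10 '(': depth becomes 3
  Position 11 '(': depth becomes 4
  Position 12 '(': depth becomes 5
  Position 13 '(': depth becomes 6
  Position 14 ')': depth becomes 5
  Position 15 ')': depth becomes 4
  Position 16 '(': depth becomes 5
  Position 17 ')': depth becomes 4
  Position 18 '(': depth becomes 5
  Position 19 ')': depth becomes 4
  Position 20 ')': depth becomes 3
  Position 21 ')': depth becomes 2
  Position 22 ')': depth becomes 1
  Position 23 ')': depth becomes 0
Maximum depth reached: 6

6


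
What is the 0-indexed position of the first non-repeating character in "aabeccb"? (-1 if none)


Input: aabeccb
Character frequencies:
  'a': 2
  'b': 2
  'c': 2
  'e': 1
Scanning left to right for freq == 1:
  Position 0 ('a'): freq=2, skip
  Position 1 ('a'): freq=2, skip
  Position 2 ('b'): freq=2, skip
  Position 3 ('e'): unique! => answer = 3

3


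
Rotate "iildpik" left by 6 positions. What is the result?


Input: "iildpik", rotate left by 6
First 6 characters: "iildpi"
Remaining characters: "k"
Concatenate remaining + first: "k" + "iildpi" = "kiildpi"

kiildpi


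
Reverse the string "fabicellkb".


Input: fabicellkb
Reading characters right to left:
  Position 9: 'b'
  Position 8: 'k'
  Position 7: 'l'
  Position 6: 'l'
  Position 5: 'e'
  Position 4: 'c'
  Position 3: 'i'
  Position 2: 'b'
  Position 1: 'a'
  Position 0: 'f'
Reversed: bkllecibaf

bkllecibaf


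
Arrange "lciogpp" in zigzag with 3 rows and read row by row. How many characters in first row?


Zigzag "lciogpp" into 3 rows:
Placing characters:
  'l' => row 0
  'c' => row 1
  'i' => row 2
  'o' => row 1
  'g' => row 0
  'p' => row 1
  'p' => row 2
Rows:
  Row 0: "lg"
  Row 1: "cop"
  Row 2: "ip"
First row length: 2

2


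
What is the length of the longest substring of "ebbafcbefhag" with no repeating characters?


Input: "ebbafcbefhag"
Sliding window (track last position of each char):
  Position 0 ('e'): window [0,0] length 1 -- new best
  Position 1 ('b'): window [0,1] length 2 -- new best
  Position 2 ('b'): repeat (last at 1), move window start to 2
  Position 2 ('b'): window [2,2] length 1
  Position 3 ('a'): window [2,3] length 2
  Position 4 ('f'): window [2,4] length 3 -- new best
  Position 5 ('c'): window [2,5] length 4 -- new best
  Position 6 ('b'): repeat (last at 2), move window start to 3
  Position 6 ('b'): window [3,6] length 4
  Position 7 ('e'): window [3,7] length 5 -- new best
  Position 8 ('f'): repeat (last at 4), move window start to 5
  Position 8 ('f'): window [5,8] length 4
  Position 9 ('h'): window [5,9] length 5
  Position 10 ('a'): window [5,10] length 6 -- new best
  Position 11 ('g'): window [5,11] length 7 -- new best
Longest substring with no repeats: "cbefhag" with length 7

7


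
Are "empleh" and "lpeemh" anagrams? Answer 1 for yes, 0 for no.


Strings: "empleh", "lpeemh"
Sorted first:  eehlmp
Sorted second: eehlmp
Sorted forms match => anagrams

1


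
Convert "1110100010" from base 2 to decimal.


Input: "1110100010" in base 2
Positional expansion:
  Digit '1' (value 1) x 2^9 = 512
  Digit '1' (value 1) x 2^8 = 256
  Digit '1' (value 1) x 2^7 = 128
  Digit '0' (value 0) x 2^6 = 0
  Digit '1' (value 1) x 2^5 = 32
  Digit '0' (value 0) x 2^4 = 0
  Digit '0' (value 0) x 2^3 = 0
  Digit '0' (value 0) x 2^2 = 0
  Digit '1' (value 1) x 2^1 = 2
  Digit '0' (value 0) x 2^0 = 0
Sum = 930

930


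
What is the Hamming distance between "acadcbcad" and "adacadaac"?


Comparing "acadcbcad" and "adacadaac" position by position:
  Position 0: 'a' vs 'a' => same
  Position 1: 'c' vs 'd' => differ
  Position 2: 'a' vs 'a' => same
  Position 3: 'd' vs 'c' => differ
  Position 4: 'c' vs 'a' => differ
  Position 5: 'b' vs 'd' => differ
  Position 6: 'c' vs 'a' => differ
  Position 7: 'a' vs 'a' => same
  Position 8: 'd' vs 'c' => differ
Total differences (Hamming distance): 6

6


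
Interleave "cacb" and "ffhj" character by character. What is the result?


Interleaving "cacb" and "ffhj":
  Position 0: 'c' from first, 'f' from second => "cf"
  Position 1: 'a' from first, 'f' from second => "af"
  Position 2: 'c' from first, 'h' from second => "ch"
  Position 3: 'b' from first, 'j' from second => "bj"
Result: cfafchbj

cfafchbj


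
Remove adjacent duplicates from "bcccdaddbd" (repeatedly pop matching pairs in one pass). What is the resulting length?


Input: bcccdaddbd
Stack-based adjacent duplicate removal:
  Read 'b': push. Stack: b
  Read 'c': push. Stack: bc
  Read 'c': matches stack top 'c' => pop. Stack: b
  Read 'c': push. Stack: bc
  Read 'd': push. Stack: bcd
  Read 'a': push. Stack: bcda
  Read 'd': push. Stack: bcdad
  Read 'd': matches stack top 'd' => pop. Stack: bcda
  Read 'b': push. Stack: bcdab
  Read 'd': push. Stack: bcdabd
Final stack: "bcdabd" (length 6)

6


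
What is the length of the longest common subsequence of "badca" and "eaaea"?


LCS of "badca" and "eaaea"
DP table:
           e    a    a    e    a
      0    0    0    0    0    0
  b   0    0    0    0    0    0
  a   0    0    1    1    1    1
  d   0    0    1    1    1    1
  c   0    0    1    1    1    1
  a   0    0    1    2    2    2
LCS length = dp[5][5] = 2

2


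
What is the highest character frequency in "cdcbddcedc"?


Input: cdcbddcedc
Character counts:
  'b': 1
  'c': 4
  'd': 4
  'e': 1
Maximum frequency: 4

4


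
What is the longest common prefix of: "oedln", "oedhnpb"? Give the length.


Words: oedln, oedhnpb
  Position 0: all 'o' => match
  Position 1: all 'e' => match
  Position 2: all 'd' => match
  Position 3: ('l', 'h') => mismatch, stop
LCP = "oed" (length 3)

3


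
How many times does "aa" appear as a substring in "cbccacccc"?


Searching for "aa" in "cbccacccc"
Scanning each position:
  Position 0: "cb" => no
  Position 1: "bc" => no
  Position 2: "cc" => no
  Position 3: "ca" => no
  Position 4: "ac" => no
  Position 5: "cc" => no
  Position 6: "cc" => no
  Position 7: "cc" => no
Total occurrences: 0

0


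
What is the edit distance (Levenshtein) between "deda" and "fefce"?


Computing edit distance: "deda" -> "fefce"
DP table:
           f    e    f    c    e
      0    1    2    3    4    5
  d   1    1    2    3    4    5
  e   2    2    1    2    3    4
  d   3    3    2    2    3    4
  a   4    4    3    3    3    4
Edit distance = dp[4][5] = 4

4


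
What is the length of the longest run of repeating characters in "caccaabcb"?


Input: "caccaabcb"
Scanning for longest run:
  Position 1 ('a'): new char, reset run to 1
  Position 2 ('c'): new char, reset run to 1
  Position 3 ('c'): continues run of 'c', length=2
  Position 4 ('a'): new char, reset run to 1
  Position 5 ('a'): continues run of 'a', length=2
  Position 6 ('b'): new char, reset run to 1
  Position 7 ('c'): new char, reset run to 1
  Position 8 ('b'): new char, reset run to 1
Longest run: 'c' with length 2

2


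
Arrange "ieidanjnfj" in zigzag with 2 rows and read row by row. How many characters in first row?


Zigzag "ieidanjnfj" into 2 rows:
Placing characters:
  'i' => row 0
  'e' => row 1
  'i' => row 0
  'd' => row 1
  'a' => row 0
  'n' => row 1
  'j' => row 0
  'n' => row 1
  'f' => row 0
  'j' => row 1
Rows:
  Row 0: "iiajf"
  Row 1: "ednnj"
First row length: 5

5


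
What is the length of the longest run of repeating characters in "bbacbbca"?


Input: "bbacbbca"
Scanning for longest run:
  Position 1 ('b'): continues run of 'b', length=2
  Position 2 ('a'): new char, reset run to 1
  Position 3 ('c'): new char, reset run to 1
  Position 4 ('b'): new char, reset run to 1
  Position 5 ('b'): continues run of 'b', length=2
  Position 6 ('c'): new char, reset run to 1
  Position 7 ('a'): new char, reset run to 1
Longest run: 'b' with length 2

2


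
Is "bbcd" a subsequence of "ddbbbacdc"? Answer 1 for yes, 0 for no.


Check if "bbcd" is a subsequence of "ddbbbacdc"
Greedy scan:
  Position 0 ('d'): no match needed
  Position 1 ('d'): no match needed
  Position 2 ('b'): matches sub[0] = 'b'
  Position 3 ('b'): matches sub[1] = 'b'
  Position 4 ('b'): no match needed
  Position 5 ('a'): no match needed
  Position 6 ('c'): matches sub[2] = 'c'
  Position 7 ('d'): matches sub[3] = 'd'
  Position 8 ('c'): no match needed
All 4 characters matched => is a subsequence

1


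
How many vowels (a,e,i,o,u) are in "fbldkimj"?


Input: fbldkimj
Checking each character:
  'f' at position 0: consonant
  'b' at position 1: consonant
  'l' at position 2: consonant
  'd' at position 3: consonant
  'k' at position 4: consonant
  'i' at position 5: vowel (running total: 1)
  'm' at position 6: consonant
  'j' at position 7: consonant
Total vowels: 1

1


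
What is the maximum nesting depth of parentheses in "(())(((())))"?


Input: "(())(((())))"
Tracking depth:
  Position 0 '(': depth becomes 1
  Position 1 '(': depth becomes 2
  Position 2 ')': depth becomes 1
  Position 3 ')': depth becomes 0
  Position 4 '(': depth becomes 1
  Position 5 '(': depth becomes 2
  Position 6 '(': depth becomes 3
  Position 7 '(': depth becomes 4
  Position 8 ')': depth becomes 3
  Position 9 ')': depth becomes 2
  Position 10 ')': depth becomes 1
  Position 11 ')': depth becomes 0
Maximum depth reached: 4

4


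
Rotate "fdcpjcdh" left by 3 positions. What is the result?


Input: "fdcpjcdh", rotate left by 3
First 3 characters: "fdc"
Remaining characters: "pjcdh"
Concatenate remaining + first: "pjcdh" + "fdc" = "pjcdhfdc"

pjcdhfdc


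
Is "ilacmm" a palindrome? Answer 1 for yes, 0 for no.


Input: ilacmm
Reversed: mmcali
  Compare pos 0 ('i') with pos 5 ('m'): MISMATCH
  Compare pos 1 ('l') with pos 4 ('m'): MISMATCH
  Compare pos 2 ('a') with pos 3 ('c'): MISMATCH
Result: not a palindrome

0


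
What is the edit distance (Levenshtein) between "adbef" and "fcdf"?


Computing edit distance: "adbef" -> "fcdf"
DP table:
           f    c    d    f
      0    1    2    3    4
  a   1    1    2    3    4
  d   2    2    2    2    3
  b   3    3    3    3    3
  e   4    4    4    4    4
  f   5    4    5    5    4
Edit distance = dp[5][4] = 4

4


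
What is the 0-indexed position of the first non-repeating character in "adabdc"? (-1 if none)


Input: adabdc
Character frequencies:
  'a': 2
  'b': 1
  'c': 1
  'd': 2
Scanning left to right for freq == 1:
  Position 0 ('a'): freq=2, skip
  Position 1 ('d'): freq=2, skip
  Position 2 ('a'): freq=2, skip
  Position 3 ('b'): unique! => answer = 3

3


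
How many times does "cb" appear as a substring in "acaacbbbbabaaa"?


Searching for "cb" in "acaacbbbbabaaa"
Scanning each position:
  Position 0: "ac" => no
  Position 1: "ca" => no
  Position 2: "aa" => no
  Position 3: "ac" => no
  Position 4: "cb" => MATCH
  Position 5: "bb" => no
  Position 6: "bb" => no
  Position 7: "bb" => no
  Position 8: "ba" => no
  Position 9: "ab" => no
  Position 10: "ba" => no
  Position 11: "aa" => no
  Position 12: "aa" => no
Total occurrences: 1

1


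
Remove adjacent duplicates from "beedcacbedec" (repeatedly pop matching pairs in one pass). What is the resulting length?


Input: beedcacbedec
Stack-based adjacent duplicate removal:
  Read 'b': push. Stack: b
  Read 'e': push. Stack: be
  Read 'e': matches stack top 'e' => pop. Stack: b
  Read 'd': push. Stack: bd
  Read 'c': push. Stack: bdc
  Read 'a': push. Stack: bdca
  Read 'c': push. Stack: bdcac
  Read 'b': push. Stack: bdcacb
  Read 'e': push. Stack: bdcacbe
  Read 'd': push. Stack: bdcacbed
  Read 'e': push. Stack: bdcacbede
  Read 'c': push. Stack: bdcacbedec
Final stack: "bdcacbedec" (length 10)

10


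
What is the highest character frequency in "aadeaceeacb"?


Input: aadeaceeacb
Character counts:
  'a': 4
  'b': 1
  'c': 2
  'd': 1
  'e': 3
Maximum frequency: 4

4


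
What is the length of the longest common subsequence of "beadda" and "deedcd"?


LCS of "beadda" and "deedcd"
DP table:
           d    e    e    d    c    d
      0    0    0    0    0    0    0
  b   0    0    0    0    0    0    0
  e   0    0    1    1    1    1    1
  a   0    0    1    1    1    1    1
  d   0    1    1    1    2    2    2
  d   0    1    1    1    2    2    3
  a   0    1    1    1    2    2    3
LCS length = dp[6][6] = 3

3


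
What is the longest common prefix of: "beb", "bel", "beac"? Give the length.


Words: beb, bel, beac
  Position 0: all 'b' => match
  Position 1: all 'e' => match
  Position 2: ('b', 'l', 'a') => mismatch, stop
LCP = "be" (length 2)

2


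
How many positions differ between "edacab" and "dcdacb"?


Comparing "edacab" and "dcdacb" position by position:
  Position 0: 'e' vs 'd' => DIFFER
  Position 1: 'd' vs 'c' => DIFFER
  Position 2: 'a' vs 'd' => DIFFER
  Position 3: 'c' vs 'a' => DIFFER
  Position 4: 'a' vs 'c' => DIFFER
  Position 5: 'b' vs 'b' => same
Positions that differ: 5

5


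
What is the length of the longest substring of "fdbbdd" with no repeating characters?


Input: "fdbbdd"
Sliding window (track last position of each char):
  Position 0 ('f'): window [0,0] length 1 -- new best
  Position 1 ('d'): window [0,1] length 2 -- new best
  Position 2 ('b'): window [0,2] length 3 -- new best
  Position 3 ('b'): repeat (last at 2), move window start to 3
  Position 3 ('b'): window [3,3] length 1
  Position 4 ('d'): window [3,4] length 2
  Position 5 ('d'): repeat (last at 4), move window start to 5
  Position 5 ('d'): window [5,5] length 1
Longest substring with no repeats: "fdb" with length 3

3


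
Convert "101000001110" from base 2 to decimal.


Input: "101000001110" in base 2
Positional expansion:
  Digit '1' (value 1) x 2^11 = 2048
  Digit '0' (value 0) x 2^10 = 0
  Digit '1' (value 1) x 2^9 = 512
  Digit '0' (value 0) x 2^8 = 0
  Digit '0' (value 0) x 2^7 = 0
  Digit '0' (value 0) x 2^6 = 0
  Digit '0' (value 0) x 2^5 = 0
  Digit '0' (value 0) x 2^4 = 0
  Digit '1' (value 1) x 2^3 = 8
  Digit '1' (value 1) x 2^2 = 4
  Digit '1' (value 1) x 2^1 = 2
  Digit '0' (value 0) x 2^0 = 0
Sum = 2574

2574


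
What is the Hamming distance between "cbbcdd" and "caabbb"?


Comparing "cbbcdd" and "caabbb" position by position:
  Position 0: 'c' vs 'c' => same
  Position 1: 'b' vs 'a' => differ
  Position 2: 'b' vs 'a' => differ
  Position 3: 'c' vs 'b' => differ
  Position 4: 'd' vs 'b' => differ
  Position 5: 'd' vs 'b' => differ
Total differences (Hamming distance): 5

5


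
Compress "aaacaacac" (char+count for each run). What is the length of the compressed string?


Input: aaacaacac
Runs:
  'a' x 3 => "a3"
  'c' x 1 => "c1"
  'a' x 2 => "a2"
  'c' x 1 => "c1"
  'a' x 1 => "a1"
  'c' x 1 => "c1"
Compressed: "a3c1a2c1a1c1"
Compressed length: 12

12


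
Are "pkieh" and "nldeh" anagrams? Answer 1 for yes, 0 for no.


Strings: "pkieh", "nldeh"
Sorted first:  ehikp
Sorted second: dehln
Differ at position 0: 'e' vs 'd' => not anagrams

0


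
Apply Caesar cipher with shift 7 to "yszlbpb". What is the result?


Caesar cipher: shift "yszlbpb" by 7
  'y' (pos 24) + 7 = pos 5 = 'f'
  's' (pos 18) + 7 = pos 25 = 'z'
  'z' (pos 25) + 7 = pos 6 = 'g'
  'l' (pos 11) + 7 = pos 18 = 's'
  'b' (pos 1) + 7 = pos 8 = 'i'
  'p' (pos 15) + 7 = pos 22 = 'w'
  'b' (pos 1) + 7 = pos 8 = 'i'
Result: fzgsiwi

fzgsiwi


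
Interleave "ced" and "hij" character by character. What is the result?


Interleaving "ced" and "hij":
  Position 0: 'c' from first, 'h' from second => "ch"
  Position 1: 'e' from first, 'i' from second => "ei"
  Position 2: 'd' from first, 'j' from second => "dj"
Result: cheidj

cheidj


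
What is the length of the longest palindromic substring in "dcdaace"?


Input: "dcdaace"
Checking substrings for palindromes:
  [0:3] "dcd" (len 3) => palindrome
  [3:5] "aa" (len 2) => palindrome
Longest palindromic substring: "dcd" with length 3

3


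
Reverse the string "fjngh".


Input: fjngh
Reading characters right to left:
  Position 4: 'h'
  Position 3: 'g'
  Position 2: 'n'
  Position 1: 'j'
  Position 0: 'f'
Reversed: hgnjf

hgnjf


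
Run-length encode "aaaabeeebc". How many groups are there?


Input: aaaabeeebc
Scanning for consecutive runs:
  Group 1: 'a' x 4 (positions 0-3)
  Group 2: 'b' x 1 (positions 4-4)
  Group 3: 'e' x 3 (positions 5-7)
  Group 4: 'b' x 1 (positions 8-8)
  Group 5: 'c' x 1 (positions 9-9)
Total groups: 5

5


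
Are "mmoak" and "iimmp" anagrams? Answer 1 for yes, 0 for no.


Strings: "mmoak", "iimmp"
Sorted first:  akmmo
Sorted second: iimmp
Differ at position 0: 'a' vs 'i' => not anagrams

0


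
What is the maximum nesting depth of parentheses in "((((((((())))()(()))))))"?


Input: "((((((((())))()(()))))))"
Tracking depth:
  Position 0 '(': depth becomes 1
  Position 1 '(': depth becomes 2
  Position 2 '(': depth becomes 3
  Position 3 '(': depth becomes 4
  Position 4 '(': depth becomes 5
  Position 5 '(': depth becomes 6
  Position 6 '(': depth becomes 7
  Position 7 '(': depth becomes 8
  Position 8 '(': depth becomes 9
  Position 9 ')': depth becomes 8
  Position 10 ')': depth becomes 7
  Position 11 ')': depth becomes 6
  Position 12 ')': depth becomes 5
  Position 13 '(': depth becomes 6
  Position 14 ')': depth becomes 5
  Position 15 '(': depth becomes 6
  Position 16 '(': depth becomes 7
  Position 17 ')': depth becomes 6
  Position 18 ')': depth becomes 5
  Position 19 ')': depth becomes 4
  Position 20 ')': depth becomes 3
  Position 21 ')': depth becomes 2
  Position 22 ')': depth becomes 1
  Position 23 ')': depth becomes 0
Maximum depth reached: 9

9


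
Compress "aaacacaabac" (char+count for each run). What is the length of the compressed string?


Input: aaacacaabac
Runs:
  'a' x 3 => "a3"
  'c' x 1 => "c1"
  'a' x 1 => "a1"
  'c' x 1 => "c1"
  'a' x 2 => "a2"
  'b' x 1 => "b1"
  'a' x 1 => "a1"
  'c' x 1 => "c1"
Compressed: "a3c1a1c1a2b1a1c1"
Compressed length: 16

16


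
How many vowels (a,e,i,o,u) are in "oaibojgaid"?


Input: oaibojgaid
Checking each character:
  'o' at position 0: vowel (running total: 1)
  'a' at position 1: vowel (running total: 2)
  'i' at position 2: vowel (running total: 3)
  'b' at position 3: consonant
  'o' at position 4: vowel (running total: 4)
  'j' at position 5: consonant
  'g' at position 6: consonant
  'a' at position 7: vowel (running total: 5)
  'i' at position 8: vowel (running total: 6)
  'd' at position 9: consonant
Total vowels: 6

6


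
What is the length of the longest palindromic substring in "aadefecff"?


Input: "aadefecff"
Checking substrings for palindromes:
  [3:6] "efe" (len 3) => palindrome
  [0:2] "aa" (len 2) => palindrome
  [7:9] "ff" (len 2) => palindrome
Longest palindromic substring: "efe" with length 3

3


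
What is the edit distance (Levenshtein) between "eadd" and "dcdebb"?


Computing edit distance: "eadd" -> "dcdebb"
DP table:
           d    c    d    e    b    b
      0    1    2    3    4    5    6
  e   1    1    2    3    3    4    5
  a   2    2    2    3    4    4    5
  d   3    2    3    2    3    4    5
  d   4    3    3    3    3    4    5
Edit distance = dp[4][6] = 5

5


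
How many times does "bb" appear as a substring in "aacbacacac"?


Searching for "bb" in "aacbacacac"
Scanning each position:
  Position 0: "aa" => no
  Position 1: "ac" => no
  Position 2: "cb" => no
  Position 3: "ba" => no
  Position 4: "ac" => no
  Position 5: "ca" => no
  Position 6: "ac" => no
  Position 7: "ca" => no
  Position 8: "ac" => no
Total occurrences: 0

0


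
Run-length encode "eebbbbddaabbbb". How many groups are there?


Input: eebbbbddaabbbb
Scanning for consecutive runs:
  Group 1: 'e' x 2 (positions 0-1)
  Group 2: 'b' x 4 (positions 2-5)
  Group 3: 'd' x 2 (positions 6-7)
  Group 4: 'a' x 2 (positions 8-9)
  Group 5: 'b' x 4 (positions 10-13)
Total groups: 5

5


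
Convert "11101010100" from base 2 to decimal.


Input: "11101010100" in base 2
Positional expansion:
  Digit '1' (value 1) x 2^10 = 1024
  Digit '1' (value 1) x 2^9 = 512
  Digit '1' (value 1) x 2^8 = 256
  Digit '0' (value 0) x 2^7 = 0
  Digit '1' (value 1) x 2^6 = 64
  Digit '0' (value 0) x 2^5 = 0
  Digit '1' (value 1) x 2^4 = 16
  Digit '0' (value 0) x 2^3 = 0
  Digit '1' (value 1) x 2^2 = 4
  Digit '0' (value 0) x 2^1 = 0
  Digit '0' (value 0) x 2^0 = 0
Sum = 1876

1876


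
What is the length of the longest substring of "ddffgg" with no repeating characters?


Input: "ddffgg"
Sliding window (track last position of each char):
  Position 0 ('d'): window [0,0] length 1 -- new best
  Position 1 ('d'): repeat (last at 0), move window start to 1
  Position 1 ('d'): window [1,1] length 1
  Position 2 ('f'): window [1,2] length 2 -- new best
  Position 3 ('f'): repeat (last at 2), move window start to 3
  Position 3 ('f'): window [3,3] length 1
  Position 4 ('g'): window [3,4] length 2
  Position 5 ('g'): repeat (last at 4), move window start to 5
  Position 5 ('g'): window [5,5] length 1
Longest substring with no repeats: "df" with length 2

2


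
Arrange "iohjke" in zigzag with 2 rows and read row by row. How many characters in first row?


Zigzag "iohjke" into 2 rows:
Placing characters:
  'i' => row 0
  'o' => row 1
  'h' => row 0
  'j' => row 1
  'k' => row 0
  'e' => row 1
Rows:
  Row 0: "ihk"
  Row 1: "oje"
First row length: 3

3


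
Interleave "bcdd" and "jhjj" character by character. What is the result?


Interleaving "bcdd" and "jhjj":
  Position 0: 'b' from first, 'j' from second => "bj"
  Position 1: 'c' from first, 'h' from second => "ch"
  Position 2: 'd' from first, 'j' from second => "dj"
  Position 3: 'd' from first, 'j' from second => "dj"
Result: bjchdjdj

bjchdjdj


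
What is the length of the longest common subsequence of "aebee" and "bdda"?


LCS of "aebee" and "bdda"
DP table:
           b    d    d    a
      0    0    0    0    0
  a   0    0    0    0    1
  e   0    0    0    0    1
  b   0    1    1    1    1
  e   0    1    1    1    1
  e   0    1    1    1    1
LCS length = dp[5][4] = 1

1


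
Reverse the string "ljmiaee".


Input: ljmiaee
Reading characters right to left:
  Position 6: 'e'
  Position 5: 'e'
  Position 4: 'a'
  Position 3: 'i'
  Position 2: 'm'
  Position 1: 'j'
  Position 0: 'l'
Reversed: eeaimjl

eeaimjl


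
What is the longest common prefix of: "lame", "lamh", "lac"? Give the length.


Words: lame, lamh, lac
  Position 0: all 'l' => match
  Position 1: all 'a' => match
  Position 2: ('m', 'm', 'c') => mismatch, stop
LCP = "la" (length 2)

2


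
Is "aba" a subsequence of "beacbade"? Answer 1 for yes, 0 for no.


Check if "aba" is a subsequence of "beacbade"
Greedy scan:
  Position 0 ('b'): no match needed
  Position 1 ('e'): no match needed
  Position 2 ('a'): matches sub[0] = 'a'
  Position 3 ('c'): no match needed
  Position 4 ('b'): matches sub[1] = 'b'
  Position 5 ('a'): matches sub[2] = 'a'
  Position 6 ('d'): no match needed
  Position 7 ('e'): no match needed
All 3 characters matched => is a subsequence

1


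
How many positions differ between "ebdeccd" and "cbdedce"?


Comparing "ebdeccd" and "cbdedce" position by position:
  Position 0: 'e' vs 'c' => DIFFER
  Position 1: 'b' vs 'b' => same
  Position 2: 'd' vs 'd' => same
  Position 3: 'e' vs 'e' => same
  Position 4: 'c' vs 'd' => DIFFER
  Position 5: 'c' vs 'c' => same
  Position 6: 'd' vs 'e' => DIFFER
Positions that differ: 3

3


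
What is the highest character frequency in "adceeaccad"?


Input: adceeaccad
Character counts:
  'a': 3
  'c': 3
  'd': 2
  'e': 2
Maximum frequency: 3

3


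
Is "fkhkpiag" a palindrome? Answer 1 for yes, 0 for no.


Input: fkhkpiag
Reversed: gaipkhkf
  Compare pos 0 ('f') with pos 7 ('g'): MISMATCH
  Compare pos 1 ('k') with pos 6 ('a'): MISMATCH
  Compare pos 2 ('h') with pos 5 ('i'): MISMATCH
  Compare pos 3 ('k') with pos 4 ('p'): MISMATCH
Result: not a palindrome

0
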